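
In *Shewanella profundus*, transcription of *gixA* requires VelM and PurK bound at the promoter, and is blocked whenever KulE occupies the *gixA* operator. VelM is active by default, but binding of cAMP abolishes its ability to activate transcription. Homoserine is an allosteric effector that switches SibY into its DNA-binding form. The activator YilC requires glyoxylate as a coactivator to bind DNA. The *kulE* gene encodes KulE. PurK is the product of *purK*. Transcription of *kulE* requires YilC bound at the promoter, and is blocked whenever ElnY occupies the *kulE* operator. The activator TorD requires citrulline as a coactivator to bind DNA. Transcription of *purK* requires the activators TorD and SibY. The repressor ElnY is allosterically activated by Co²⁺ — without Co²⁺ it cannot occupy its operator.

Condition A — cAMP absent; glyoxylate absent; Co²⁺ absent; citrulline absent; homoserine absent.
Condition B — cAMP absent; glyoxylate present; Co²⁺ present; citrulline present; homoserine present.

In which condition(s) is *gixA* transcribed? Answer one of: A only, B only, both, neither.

Condition A:
cAMP is absent, so VelM is active.
Glyoxylate is absent, so YilC is inactive.
Co²⁺ is absent, so ElnY is inactive.
Required activator YilC is absent, so *kulE* is not transcribed.
So KulE is not produced.
Citrulline is absent, so TorD is inactive.
Homoserine is absent, so SibY is inactive.
Required activator TorD is absent, so *purK* is not transcribed.
So PurK is not produced.
Required activator PurK is absent, so *gixA* is not transcribed.
→ *gixA* is OFF in A.
Condition B:
cAMP is absent, so VelM is active.
Glyoxylate is present, so YilC is active.
Co²⁺ is present, so ElnY is active.
With repressor ElnY bound, *kulE* is not transcribed.
So KulE is not produced.
Citrulline is present, so TorD is active.
Homoserine is present, so SibY is active.
No repressor is bound and TorD and SibY are active, so *purK* is transcribed.
So PurK is produced and active.
No repressor is bound and VelM and PurK are active, so *gixA* is transcribed.
→ *gixA* is ON in B.

B only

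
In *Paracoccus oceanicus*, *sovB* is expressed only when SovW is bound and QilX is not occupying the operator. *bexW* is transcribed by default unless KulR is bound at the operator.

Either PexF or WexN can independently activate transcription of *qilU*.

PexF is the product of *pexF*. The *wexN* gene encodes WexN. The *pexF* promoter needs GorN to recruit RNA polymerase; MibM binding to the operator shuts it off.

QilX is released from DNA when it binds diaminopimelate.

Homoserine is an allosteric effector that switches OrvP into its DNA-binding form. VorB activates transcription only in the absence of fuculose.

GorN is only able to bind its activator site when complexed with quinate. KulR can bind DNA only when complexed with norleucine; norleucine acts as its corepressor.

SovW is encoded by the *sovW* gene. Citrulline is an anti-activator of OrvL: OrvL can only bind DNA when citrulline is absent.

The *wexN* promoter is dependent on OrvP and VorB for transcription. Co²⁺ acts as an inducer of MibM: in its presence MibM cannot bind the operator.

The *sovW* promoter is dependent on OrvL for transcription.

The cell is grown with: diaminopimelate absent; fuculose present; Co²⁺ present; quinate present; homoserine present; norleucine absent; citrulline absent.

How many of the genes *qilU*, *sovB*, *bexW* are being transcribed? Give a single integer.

2

Quinate is present, so GorN is active.
Co²⁺ is present, so MibM is inactive.
No repressor is bound and GorN is active, so *pexF* is transcribed.
So PexF is produced and active.
Homoserine is present, so OrvP is active.
Fuculose is present, so VorB is inactive.
Required activator VorB is absent, so *wexN* is not transcribed.
So WexN is not produced.
Activator PexF is present, so *qilU* is transcribed.
→ *qilU* is ON.
Citrulline is absent, so OrvL is active.
No repressor is bound and OrvL is active, so *sovW* is transcribed.
So SovW is produced and active.
Diaminopimelate is absent, so QilX is active.
With repressor QilX bound, *sovB* is not transcribed.
→ *sovB* is OFF.
Norleucine is absent, so KulR is inactive.
With no repressor bound, *bexW* is transcribed.
→ *bexW* is ON.
2 of the 3 genes are transcribed.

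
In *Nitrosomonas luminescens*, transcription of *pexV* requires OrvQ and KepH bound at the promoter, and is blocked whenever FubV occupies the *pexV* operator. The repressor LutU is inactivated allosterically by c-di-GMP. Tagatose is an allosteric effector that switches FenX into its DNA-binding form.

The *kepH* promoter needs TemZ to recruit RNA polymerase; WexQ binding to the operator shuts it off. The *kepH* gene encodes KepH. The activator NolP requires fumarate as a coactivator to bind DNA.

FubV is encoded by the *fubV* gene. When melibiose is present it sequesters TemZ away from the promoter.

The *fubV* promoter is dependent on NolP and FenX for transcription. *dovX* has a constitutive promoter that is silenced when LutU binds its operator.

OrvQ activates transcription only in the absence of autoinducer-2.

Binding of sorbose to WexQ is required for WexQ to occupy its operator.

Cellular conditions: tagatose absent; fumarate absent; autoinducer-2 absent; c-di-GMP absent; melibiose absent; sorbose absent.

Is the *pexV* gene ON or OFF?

Autoinducer-2 is absent, so OrvQ is active.
Melibiose is absent, so TemZ is active.
Sorbose is absent, so WexQ is inactive.
No repressor is bound and TemZ is active, so *kepH* is transcribed.
So KepH is produced and active.
Fumarate is absent, so NolP is inactive.
Tagatose is absent, so FenX is inactive.
Required activator NolP is absent, so *fubV* is not transcribed.
So FubV is not produced.
No repressor is bound and OrvQ and KepH are active, so *pexV* is transcribed.

ON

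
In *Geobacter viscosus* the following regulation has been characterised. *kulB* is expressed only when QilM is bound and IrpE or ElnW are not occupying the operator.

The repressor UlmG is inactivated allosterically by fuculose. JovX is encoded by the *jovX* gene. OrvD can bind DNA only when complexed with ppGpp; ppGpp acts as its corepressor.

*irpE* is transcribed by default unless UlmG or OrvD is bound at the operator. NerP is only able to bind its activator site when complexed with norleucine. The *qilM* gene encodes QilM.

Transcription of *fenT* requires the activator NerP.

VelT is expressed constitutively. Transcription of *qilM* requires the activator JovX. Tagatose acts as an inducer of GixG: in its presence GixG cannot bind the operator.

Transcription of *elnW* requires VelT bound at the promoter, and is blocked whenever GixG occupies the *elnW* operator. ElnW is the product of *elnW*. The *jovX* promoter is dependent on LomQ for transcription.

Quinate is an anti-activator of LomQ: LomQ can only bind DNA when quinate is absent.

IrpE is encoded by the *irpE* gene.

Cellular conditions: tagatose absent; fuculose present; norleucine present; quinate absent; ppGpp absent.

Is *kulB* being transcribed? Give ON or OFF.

OFF

Fuculose is present, so UlmG is inactive.
ppGpp is absent, so OrvD is inactive.
With no repressor bound, *irpE* is transcribed.
So IrpE is produced and active.
Tagatose is absent, so GixG is active.
VelT is produced constitutively and is active.
With repressor GixG bound, *elnW* is not transcribed.
So ElnW is not produced.
Quinate is absent, so LomQ is active.
No repressor is bound and LomQ is active, so *jovX* is transcribed.
So JovX is produced and active.
No repressor is bound and JovX is active, so *qilM* is transcribed.
So QilM is produced and active.
With repressor IrpE bound, *kulB* is not transcribed.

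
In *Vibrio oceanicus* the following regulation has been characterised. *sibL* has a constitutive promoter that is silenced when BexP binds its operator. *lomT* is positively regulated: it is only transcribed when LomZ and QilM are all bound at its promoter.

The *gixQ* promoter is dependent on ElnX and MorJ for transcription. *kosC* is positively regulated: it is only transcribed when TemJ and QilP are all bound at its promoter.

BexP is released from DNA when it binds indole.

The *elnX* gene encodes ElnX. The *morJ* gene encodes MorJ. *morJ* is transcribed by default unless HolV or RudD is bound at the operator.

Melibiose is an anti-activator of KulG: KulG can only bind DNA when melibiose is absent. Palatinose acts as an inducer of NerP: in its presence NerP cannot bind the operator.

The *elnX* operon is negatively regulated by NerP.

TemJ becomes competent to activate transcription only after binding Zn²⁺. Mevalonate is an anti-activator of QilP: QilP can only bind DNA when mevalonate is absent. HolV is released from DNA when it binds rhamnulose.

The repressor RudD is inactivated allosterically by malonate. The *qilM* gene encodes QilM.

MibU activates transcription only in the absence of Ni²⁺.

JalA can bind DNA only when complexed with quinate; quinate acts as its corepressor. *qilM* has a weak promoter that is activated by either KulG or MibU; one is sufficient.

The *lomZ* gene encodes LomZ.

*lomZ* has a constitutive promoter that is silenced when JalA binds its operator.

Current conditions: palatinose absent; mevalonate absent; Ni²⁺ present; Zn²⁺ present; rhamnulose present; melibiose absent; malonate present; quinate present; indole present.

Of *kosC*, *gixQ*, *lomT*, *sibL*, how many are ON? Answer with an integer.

2

Zn²⁺ is present, so TemJ is active.
Mevalonate is absent, so QilP is active.
No repressor is bound and TemJ and QilP are active, so *kosC* is transcribed.
→ *kosC* is ON.
Palatinose is absent, so NerP is active.
With repressor NerP bound, *elnX* is not transcribed.
So ElnX is not produced.
Rhamnulose is present, so HolV is inactive.
Malonate is present, so RudD is inactive.
With no repressor bound, *morJ* is transcribed.
So MorJ is produced and active.
Required activator ElnX is absent, so *gixQ* is not transcribed.
→ *gixQ* is OFF.
Quinate is present, so JalA is active.
With repressor JalA bound, *lomZ* is not transcribed.
So LomZ is not produced.
Melibiose is absent, so KulG is active.
Ni²⁺ is present, so MibU is inactive.
Activator KulG is present, so *qilM* is transcribed.
So QilM is produced and active.
Required activator LomZ is absent, so *lomT* is not transcribed.
→ *lomT* is OFF.
Indole is present, so BexP is inactive.
With no repressor bound, *sibL* is transcribed.
→ *sibL* is ON.
2 of the 4 genes are transcribed.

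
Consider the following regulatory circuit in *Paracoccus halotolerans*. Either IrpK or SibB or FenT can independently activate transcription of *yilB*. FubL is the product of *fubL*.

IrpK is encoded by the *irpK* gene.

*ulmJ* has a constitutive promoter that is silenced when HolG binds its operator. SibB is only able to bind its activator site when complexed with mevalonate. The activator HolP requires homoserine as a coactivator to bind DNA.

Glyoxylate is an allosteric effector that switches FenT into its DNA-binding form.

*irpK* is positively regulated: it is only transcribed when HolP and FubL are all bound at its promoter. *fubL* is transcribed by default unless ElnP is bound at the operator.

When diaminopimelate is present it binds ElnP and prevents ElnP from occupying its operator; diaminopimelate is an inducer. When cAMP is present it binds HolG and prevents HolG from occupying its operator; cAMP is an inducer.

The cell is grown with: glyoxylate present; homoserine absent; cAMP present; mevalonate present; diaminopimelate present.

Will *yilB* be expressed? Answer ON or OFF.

Homoserine is absent, so HolP is inactive.
Diaminopimelate is present, so ElnP is inactive.
With no repressor bound, *fubL* is transcribed.
So FubL is produced and active.
Required activator HolP is absent, so *irpK* is not transcribed.
So IrpK is not produced.
Mevalonate is present, so SibB is active.
Glyoxylate is present, so FenT is active.
Activator SibB is present, so *yilB* is transcribed.

ON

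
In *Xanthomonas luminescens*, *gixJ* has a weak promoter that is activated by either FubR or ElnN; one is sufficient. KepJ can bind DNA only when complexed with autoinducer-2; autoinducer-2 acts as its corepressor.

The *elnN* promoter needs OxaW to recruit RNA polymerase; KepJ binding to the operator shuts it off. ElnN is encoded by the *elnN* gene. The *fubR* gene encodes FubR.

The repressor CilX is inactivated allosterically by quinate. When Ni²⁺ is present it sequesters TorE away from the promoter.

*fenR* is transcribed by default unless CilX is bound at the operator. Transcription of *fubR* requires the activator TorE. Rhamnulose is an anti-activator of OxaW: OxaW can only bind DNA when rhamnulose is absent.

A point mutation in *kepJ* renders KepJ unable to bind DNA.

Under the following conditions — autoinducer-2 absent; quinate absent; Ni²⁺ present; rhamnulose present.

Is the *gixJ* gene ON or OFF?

OFF

Ni²⁺ is present, so TorE is inactive.
Required activator TorE is absent, so *fubR* is not transcribed.
So FubR is not produced.
KepJ is non-functional in this strain, so it has no effect.
Rhamnulose is present, so OxaW is inactive.
Required activator OxaW is absent, so *elnN* is not transcribed.
So ElnN is not produced.
No activator is available at the *gixJ* promoter, so *gixJ* is not transcribed.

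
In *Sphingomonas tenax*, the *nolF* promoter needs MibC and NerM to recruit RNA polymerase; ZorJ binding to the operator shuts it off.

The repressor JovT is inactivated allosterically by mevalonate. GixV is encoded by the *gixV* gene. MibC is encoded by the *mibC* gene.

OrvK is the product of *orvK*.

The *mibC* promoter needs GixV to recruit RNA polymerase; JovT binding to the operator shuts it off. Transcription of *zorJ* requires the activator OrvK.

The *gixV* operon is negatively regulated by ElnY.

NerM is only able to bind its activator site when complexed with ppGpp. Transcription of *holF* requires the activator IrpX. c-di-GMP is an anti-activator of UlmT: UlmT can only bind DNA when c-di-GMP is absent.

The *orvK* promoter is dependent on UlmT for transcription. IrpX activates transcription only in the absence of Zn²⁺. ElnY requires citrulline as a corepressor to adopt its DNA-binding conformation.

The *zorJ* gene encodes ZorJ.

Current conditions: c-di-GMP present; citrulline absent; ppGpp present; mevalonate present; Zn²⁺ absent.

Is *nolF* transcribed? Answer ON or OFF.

ON

Citrulline is absent, so ElnY is inactive.
With no repressor bound, *gixV* is transcribed.
So GixV is produced and active.
Mevalonate is present, so JovT is inactive.
No repressor is bound and GixV is active, so *mibC* is transcribed.
So MibC is produced and active.
c-di-GMP is present, so UlmT is inactive.
Required activator UlmT is absent, so *orvK* is not transcribed.
So OrvK is not produced.
Required activator OrvK is absent, so *zorJ* is not transcribed.
So ZorJ is not produced.
ppGpp is present, so NerM is active.
No repressor is bound and MibC and NerM are active, so *nolF* is transcribed.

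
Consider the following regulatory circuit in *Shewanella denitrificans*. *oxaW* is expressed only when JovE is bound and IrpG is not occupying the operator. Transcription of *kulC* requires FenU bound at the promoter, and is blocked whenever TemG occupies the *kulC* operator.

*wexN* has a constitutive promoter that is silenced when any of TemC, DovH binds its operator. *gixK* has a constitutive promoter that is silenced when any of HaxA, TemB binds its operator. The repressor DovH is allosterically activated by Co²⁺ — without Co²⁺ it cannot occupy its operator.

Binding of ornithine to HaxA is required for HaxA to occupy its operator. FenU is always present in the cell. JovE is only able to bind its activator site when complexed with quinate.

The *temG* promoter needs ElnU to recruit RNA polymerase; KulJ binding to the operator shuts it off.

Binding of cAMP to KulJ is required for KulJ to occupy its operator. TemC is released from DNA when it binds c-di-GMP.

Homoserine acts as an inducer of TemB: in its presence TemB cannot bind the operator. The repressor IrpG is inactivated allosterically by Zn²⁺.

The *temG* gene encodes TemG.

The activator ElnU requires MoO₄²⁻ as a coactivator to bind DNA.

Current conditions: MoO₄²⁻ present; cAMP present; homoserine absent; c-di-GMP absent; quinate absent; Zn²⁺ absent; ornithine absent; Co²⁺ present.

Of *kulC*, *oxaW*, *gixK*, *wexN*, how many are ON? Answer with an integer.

FenU is produced constitutively and is active.
MoO₄²⁻ is present, so ElnU is active.
cAMP is present, so KulJ is active.
With repressor KulJ bound, *temG* is not transcribed.
So TemG is not produced.
No repressor is bound and FenU is active, so *kulC* is transcribed.
→ *kulC* is ON.
Zn²⁺ is absent, so IrpG is active.
Quinate is absent, so JovE is inactive.
With repressor IrpG bound, *oxaW* is not transcribed.
→ *oxaW* is OFF.
Ornithine is absent, so HaxA is inactive.
Homoserine is absent, so TemB is active.
With repressor TemB bound, *gixK* is not transcribed.
→ *gixK* is OFF.
c-di-GMP is absent, so TemC is active.
Co²⁺ is present, so DovH is active.
With repressor TemC bound, *wexN* is not transcribed.
→ *wexN* is OFF.
1 of the 4 genes is transcribed.

1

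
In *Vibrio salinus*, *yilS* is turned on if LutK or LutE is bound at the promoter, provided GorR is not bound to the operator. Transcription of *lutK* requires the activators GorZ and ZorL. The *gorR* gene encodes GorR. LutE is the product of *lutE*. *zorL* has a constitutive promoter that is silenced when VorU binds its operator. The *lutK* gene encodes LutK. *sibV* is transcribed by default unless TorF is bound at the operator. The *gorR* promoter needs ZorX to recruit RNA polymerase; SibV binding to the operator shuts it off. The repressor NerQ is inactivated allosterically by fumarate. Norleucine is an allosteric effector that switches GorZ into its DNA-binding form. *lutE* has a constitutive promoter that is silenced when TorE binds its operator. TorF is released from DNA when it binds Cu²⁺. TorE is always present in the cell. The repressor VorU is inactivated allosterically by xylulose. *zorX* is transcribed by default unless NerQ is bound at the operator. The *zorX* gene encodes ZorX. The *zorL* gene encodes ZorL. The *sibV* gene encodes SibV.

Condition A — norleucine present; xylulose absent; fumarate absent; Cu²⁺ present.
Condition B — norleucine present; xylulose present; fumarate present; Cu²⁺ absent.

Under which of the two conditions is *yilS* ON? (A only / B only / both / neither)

neither

Condition A:
Norleucine is present, so GorZ is active.
Xylulose is absent, so VorU is active.
With repressor VorU bound, *zorL* is not transcribed.
So ZorL is not produced.
Required activator ZorL is absent, so *lutK* is not transcribed.
So LutK is not produced.
TorE is produced constitutively and is active.
With repressor TorE bound, *lutE* is not transcribed.
So LutE is not produced.
Fumarate is absent, so NerQ is active.
With repressor NerQ bound, *zorX* is not transcribed.
So ZorX is not produced.
Cu²⁺ is present, so TorF is inactive.
With no repressor bound, *sibV* is transcribed.
So SibV is produced and active.
With repressor SibV bound, *gorR* is not transcribed.
So GorR is not produced.
No activator is available at the *yilS* promoter, so *yilS* is not transcribed.
→ *yilS* is OFF in A.
Condition B:
Norleucine is present, so GorZ is active.
Xylulose is present, so VorU is inactive.
With no repressor bound, *zorL* is transcribed.
So ZorL is produced and active.
No repressor is bound and GorZ and ZorL are active, so *lutK* is transcribed.
So LutK is produced and active.
TorE is produced constitutively and is active.
With repressor TorE bound, *lutE* is not transcribed.
So LutE is not produced.
Fumarate is present, so NerQ is inactive.
With no repressor bound, *zorX* is transcribed.
So ZorX is produced and active.
Cu²⁺ is absent, so TorF is active.
With repressor TorF bound, *sibV* is not transcribed.
So SibV is not produced.
No repressor is bound and ZorX is active, so *gorR* is transcribed.
So GorR is produced and active.
With repressor GorR bound, *yilS* is not transcribed.
→ *yilS* is OFF in B.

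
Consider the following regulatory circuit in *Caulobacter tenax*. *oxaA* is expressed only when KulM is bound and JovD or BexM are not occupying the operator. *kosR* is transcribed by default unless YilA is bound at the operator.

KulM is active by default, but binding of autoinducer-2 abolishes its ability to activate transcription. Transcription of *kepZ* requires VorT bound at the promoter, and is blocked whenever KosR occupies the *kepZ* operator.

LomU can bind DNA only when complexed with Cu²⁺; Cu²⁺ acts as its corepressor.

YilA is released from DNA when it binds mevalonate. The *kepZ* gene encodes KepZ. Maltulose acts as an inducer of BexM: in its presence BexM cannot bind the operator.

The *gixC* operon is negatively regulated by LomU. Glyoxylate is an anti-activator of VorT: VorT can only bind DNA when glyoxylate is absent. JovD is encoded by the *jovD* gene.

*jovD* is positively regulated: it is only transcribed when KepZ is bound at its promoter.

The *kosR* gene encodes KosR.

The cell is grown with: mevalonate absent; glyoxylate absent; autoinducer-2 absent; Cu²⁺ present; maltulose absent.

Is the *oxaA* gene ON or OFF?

OFF

Autoinducer-2 is absent, so KulM is active.
Mevalonate is absent, so YilA is active.
With repressor YilA bound, *kosR* is not transcribed.
So KosR is not produced.
Glyoxylate is absent, so VorT is active.
No repressor is bound and VorT is active, so *kepZ* is transcribed.
So KepZ is produced and active.
No repressor is bound and KepZ is active, so *jovD* is transcribed.
So JovD is produced and active.
Maltulose is absent, so BexM is active.
With repressor JovD bound, *oxaA* is not transcribed.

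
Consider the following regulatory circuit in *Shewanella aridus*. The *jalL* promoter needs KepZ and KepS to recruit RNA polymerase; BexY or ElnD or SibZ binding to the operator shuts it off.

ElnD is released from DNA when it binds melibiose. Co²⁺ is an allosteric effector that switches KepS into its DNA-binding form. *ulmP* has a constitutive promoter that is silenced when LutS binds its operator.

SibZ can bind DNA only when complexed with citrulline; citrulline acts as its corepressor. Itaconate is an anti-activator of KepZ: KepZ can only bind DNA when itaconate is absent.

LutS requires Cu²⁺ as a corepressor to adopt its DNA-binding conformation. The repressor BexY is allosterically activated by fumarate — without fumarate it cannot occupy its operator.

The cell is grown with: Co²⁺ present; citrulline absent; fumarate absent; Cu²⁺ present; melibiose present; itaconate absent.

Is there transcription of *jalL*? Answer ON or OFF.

ON

Fumarate is absent, so BexY is inactive.
Itaconate is absent, so KepZ is active.
Melibiose is present, so ElnD is inactive.
Citrulline is absent, so SibZ is inactive.
Co²⁺ is present, so KepS is active.
No repressor is bound and KepZ and KepS are active, so *jalL* is transcribed.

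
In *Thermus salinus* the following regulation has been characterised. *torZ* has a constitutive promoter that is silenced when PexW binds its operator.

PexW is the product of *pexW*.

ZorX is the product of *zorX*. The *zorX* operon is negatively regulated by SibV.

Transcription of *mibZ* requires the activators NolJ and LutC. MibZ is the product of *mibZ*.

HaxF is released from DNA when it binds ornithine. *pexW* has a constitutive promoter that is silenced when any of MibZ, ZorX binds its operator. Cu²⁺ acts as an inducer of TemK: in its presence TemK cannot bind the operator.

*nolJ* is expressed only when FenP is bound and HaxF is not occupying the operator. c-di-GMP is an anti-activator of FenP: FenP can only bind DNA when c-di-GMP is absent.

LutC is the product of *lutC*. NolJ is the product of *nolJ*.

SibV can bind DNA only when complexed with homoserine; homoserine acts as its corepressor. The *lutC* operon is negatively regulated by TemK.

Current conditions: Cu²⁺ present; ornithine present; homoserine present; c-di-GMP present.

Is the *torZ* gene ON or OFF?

c-di-GMP is present, so FenP is inactive.
Ornithine is present, so HaxF is inactive.
Required activator FenP is absent, so *nolJ* is not transcribed.
So NolJ is not produced.
Cu²⁺ is present, so TemK is inactive.
With no repressor bound, *lutC* is transcribed.
So LutC is produced and active.
Required activator NolJ is absent, so *mibZ* is not transcribed.
So MibZ is not produced.
Homoserine is present, so SibV is active.
With repressor SibV bound, *zorX* is not transcribed.
So ZorX is not produced.
With no repressor bound, *pexW* is transcribed.
So PexW is produced and active.
With repressor PexW bound, *torZ* is not transcribed.

OFF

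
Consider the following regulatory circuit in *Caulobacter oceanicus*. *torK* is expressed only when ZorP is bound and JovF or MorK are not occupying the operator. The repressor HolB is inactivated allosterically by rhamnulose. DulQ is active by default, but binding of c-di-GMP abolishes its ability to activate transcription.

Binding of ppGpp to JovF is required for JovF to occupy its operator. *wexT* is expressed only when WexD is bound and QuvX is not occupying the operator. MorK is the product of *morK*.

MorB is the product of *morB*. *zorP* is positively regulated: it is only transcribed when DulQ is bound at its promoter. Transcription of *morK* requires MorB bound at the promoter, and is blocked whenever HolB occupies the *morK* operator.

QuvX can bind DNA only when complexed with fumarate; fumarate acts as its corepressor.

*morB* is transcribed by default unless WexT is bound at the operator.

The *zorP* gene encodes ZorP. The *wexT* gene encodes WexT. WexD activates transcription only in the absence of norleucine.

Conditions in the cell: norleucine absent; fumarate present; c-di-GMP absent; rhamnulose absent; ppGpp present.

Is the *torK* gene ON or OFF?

ppGpp is present, so JovF is active.
Rhamnulose is absent, so HolB is active.
Norleucine is absent, so WexD is active.
Fumarate is present, so QuvX is active.
With repressor QuvX bound, *wexT* is not transcribed.
So WexT is not produced.
With no repressor bound, *morB* is transcribed.
So MorB is produced and active.
With repressor HolB bound, *morK* is not transcribed.
So MorK is not produced.
c-di-GMP is absent, so DulQ is active.
No repressor is bound and DulQ is active, so *zorP* is transcribed.
So ZorP is produced and active.
With repressor JovF bound, *torK* is not transcribed.

OFF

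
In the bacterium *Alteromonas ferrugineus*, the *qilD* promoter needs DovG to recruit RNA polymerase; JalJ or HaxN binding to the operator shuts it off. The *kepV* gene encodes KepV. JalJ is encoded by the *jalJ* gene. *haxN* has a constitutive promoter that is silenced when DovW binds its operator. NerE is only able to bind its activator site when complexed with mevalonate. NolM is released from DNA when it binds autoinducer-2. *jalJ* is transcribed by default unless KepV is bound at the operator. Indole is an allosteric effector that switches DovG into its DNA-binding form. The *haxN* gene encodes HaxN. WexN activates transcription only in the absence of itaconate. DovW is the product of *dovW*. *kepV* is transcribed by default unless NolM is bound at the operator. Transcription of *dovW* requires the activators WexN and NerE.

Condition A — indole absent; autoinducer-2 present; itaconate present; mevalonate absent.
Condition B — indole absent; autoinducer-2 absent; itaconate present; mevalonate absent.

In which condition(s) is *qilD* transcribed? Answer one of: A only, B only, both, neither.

neither

Condition A:
Indole is absent, so DovG is inactive.
Autoinducer-2 is present, so NolM is inactive.
With no repressor bound, *kepV* is transcribed.
So KepV is produced and active.
With repressor KepV bound, *jalJ* is not transcribed.
So JalJ is not produced.
Itaconate is present, so WexN is inactive.
Mevalonate is absent, so NerE is inactive.
Required activator WexN is absent, so *dovW* is not transcribed.
So DovW is not produced.
With no repressor bound, *haxN* is transcribed.
So HaxN is produced and active.
With repressor HaxN bound, *qilD* is not transcribed.
→ *qilD* is OFF in A.
Condition B:
Indole is absent, so DovG is inactive.
Autoinducer-2 is absent, so NolM is active.
With repressor NolM bound, *kepV* is not transcribed.
So KepV is not produced.
With no repressor bound, *jalJ* is transcribed.
So JalJ is produced and active.
Itaconate is present, so WexN is inactive.
Mevalonate is absent, so NerE is inactive.
Required activator WexN is absent, so *dovW* is not transcribed.
So DovW is not produced.
With no repressor bound, *haxN* is transcribed.
So HaxN is produced and active.
With repressor JalJ bound, *qilD* is not transcribed.
→ *qilD* is OFF in B.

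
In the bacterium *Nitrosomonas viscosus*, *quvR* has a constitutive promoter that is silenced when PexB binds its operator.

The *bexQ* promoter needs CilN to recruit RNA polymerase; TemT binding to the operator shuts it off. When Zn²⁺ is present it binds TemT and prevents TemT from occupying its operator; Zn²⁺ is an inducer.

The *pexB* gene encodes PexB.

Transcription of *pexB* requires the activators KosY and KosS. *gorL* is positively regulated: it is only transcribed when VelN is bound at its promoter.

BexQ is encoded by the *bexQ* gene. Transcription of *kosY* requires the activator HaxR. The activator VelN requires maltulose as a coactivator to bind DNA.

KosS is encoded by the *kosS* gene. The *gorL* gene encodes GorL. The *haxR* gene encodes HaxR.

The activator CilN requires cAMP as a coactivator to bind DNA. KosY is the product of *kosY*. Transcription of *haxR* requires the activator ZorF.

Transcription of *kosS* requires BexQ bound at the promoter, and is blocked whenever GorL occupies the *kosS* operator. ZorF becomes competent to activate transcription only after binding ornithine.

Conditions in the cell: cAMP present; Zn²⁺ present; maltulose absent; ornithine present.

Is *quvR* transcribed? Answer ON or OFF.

Ornithine is present, so ZorF is active.
No repressor is bound and ZorF is active, so *haxR* is transcribed.
So HaxR is produced and active.
No repressor is bound and HaxR is active, so *kosY* is transcribed.
So KosY is produced and active.
cAMP is present, so CilN is active.
Zn²⁺ is present, so TemT is inactive.
No repressor is bound and CilN is active, so *bexQ* is transcribed.
So BexQ is produced and active.
Maltulose is absent, so VelN is inactive.
Required activator VelN is absent, so *gorL* is not transcribed.
So GorL is not produced.
No repressor is bound and BexQ is active, so *kosS* is transcribed.
So KosS is produced and active.
No repressor is bound and KosY and KosS are active, so *pexB* is transcribed.
So PexB is produced and active.
With repressor PexB bound, *quvR* is not transcribed.

OFF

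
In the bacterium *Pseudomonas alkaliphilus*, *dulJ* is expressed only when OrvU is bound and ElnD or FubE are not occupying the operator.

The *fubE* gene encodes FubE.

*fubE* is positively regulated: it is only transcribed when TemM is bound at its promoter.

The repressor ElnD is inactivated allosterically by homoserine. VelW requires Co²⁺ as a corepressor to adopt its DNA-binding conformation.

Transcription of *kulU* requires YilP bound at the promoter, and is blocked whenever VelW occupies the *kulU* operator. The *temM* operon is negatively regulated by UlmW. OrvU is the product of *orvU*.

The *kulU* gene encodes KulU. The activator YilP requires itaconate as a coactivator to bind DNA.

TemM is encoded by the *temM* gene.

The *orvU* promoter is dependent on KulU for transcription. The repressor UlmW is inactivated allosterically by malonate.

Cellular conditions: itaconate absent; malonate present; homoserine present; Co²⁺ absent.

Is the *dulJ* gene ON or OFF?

Homoserine is present, so ElnD is inactive.
Malonate is present, so UlmW is inactive.
With no repressor bound, *temM* is transcribed.
So TemM is produced and active.
No repressor is bound and TemM is active, so *fubE* is transcribed.
So FubE is produced and active.
Itaconate is absent, so YilP is inactive.
Co²⁺ is absent, so VelW is inactive.
Required activator YilP is absent, so *kulU* is not transcribed.
So KulU is not produced.
Required activator KulU is absent, so *orvU* is not transcribed.
So OrvU is not produced.
With repressor FubE bound, *dulJ* is not transcribed.

OFF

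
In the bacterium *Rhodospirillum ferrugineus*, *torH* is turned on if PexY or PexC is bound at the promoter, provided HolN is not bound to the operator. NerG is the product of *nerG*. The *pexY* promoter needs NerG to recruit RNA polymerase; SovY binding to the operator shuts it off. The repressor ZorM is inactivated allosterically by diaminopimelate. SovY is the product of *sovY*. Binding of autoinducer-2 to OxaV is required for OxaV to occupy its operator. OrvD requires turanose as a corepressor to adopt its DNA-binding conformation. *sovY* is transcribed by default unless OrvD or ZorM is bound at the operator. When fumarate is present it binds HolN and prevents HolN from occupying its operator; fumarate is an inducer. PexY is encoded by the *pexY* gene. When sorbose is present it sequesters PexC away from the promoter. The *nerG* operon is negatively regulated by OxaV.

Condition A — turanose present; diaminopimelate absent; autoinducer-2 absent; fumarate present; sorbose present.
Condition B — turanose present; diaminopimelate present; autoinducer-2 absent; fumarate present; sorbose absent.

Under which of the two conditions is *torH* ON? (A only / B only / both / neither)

both

Condition A:
Turanose is present, so OrvD is active.
Diaminopimelate is absent, so ZorM is active.
With repressor OrvD bound, *sovY* is not transcribed.
So SovY is not produced.
Autoinducer-2 is absent, so OxaV is inactive.
With no repressor bound, *nerG* is transcribed.
So NerG is produced and active.
No repressor is bound and NerG is active, so *pexY* is transcribed.
So PexY is produced and active.
Fumarate is present, so HolN is inactive.
Sorbose is present, so PexC is inactive.
Activator PexY is present, so *torH* is transcribed.
→ *torH* is ON in A.
Condition B:
Turanose is present, so OrvD is active.
Diaminopimelate is present, so ZorM is inactive.
With repressor OrvD bound, *sovY* is not transcribed.
So SovY is not produced.
Autoinducer-2 is absent, so OxaV is inactive.
With no repressor bound, *nerG* is transcribed.
So NerG is produced and active.
No repressor is bound and NerG is active, so *pexY* is transcribed.
So PexY is produced and active.
Fumarate is present, so HolN is inactive.
Sorbose is absent, so PexC is active.
Activator PexY is present, so *torH* is transcribed.
→ *torH* is ON in B.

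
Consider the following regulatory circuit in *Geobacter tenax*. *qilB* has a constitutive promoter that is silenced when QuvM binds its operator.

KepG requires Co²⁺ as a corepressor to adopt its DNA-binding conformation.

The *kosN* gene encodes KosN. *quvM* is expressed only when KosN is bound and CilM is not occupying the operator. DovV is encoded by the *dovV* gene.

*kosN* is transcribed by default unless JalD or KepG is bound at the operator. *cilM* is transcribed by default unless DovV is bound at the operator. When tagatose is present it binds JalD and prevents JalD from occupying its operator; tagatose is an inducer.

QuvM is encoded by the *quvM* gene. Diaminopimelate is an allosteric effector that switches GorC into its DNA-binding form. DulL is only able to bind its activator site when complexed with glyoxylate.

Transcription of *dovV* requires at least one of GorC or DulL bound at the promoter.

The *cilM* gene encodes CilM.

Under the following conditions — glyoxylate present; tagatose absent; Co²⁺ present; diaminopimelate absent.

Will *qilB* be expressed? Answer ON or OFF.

ON

Diaminopimelate is absent, so GorC is inactive.
Glyoxylate is present, so DulL is active.
Activator DulL is present, so *dovV* is transcribed.
So DovV is produced and active.
With repressor DovV bound, *cilM* is not transcribed.
So CilM is not produced.
Tagatose is absent, so JalD is active.
Co²⁺ is present, so KepG is active.
With repressor JalD bound, *kosN* is not transcribed.
So KosN is not produced.
Required activator KosN is absent, so *quvM* is not transcribed.
So QuvM is not produced.
With no repressor bound, *qilB* is transcribed.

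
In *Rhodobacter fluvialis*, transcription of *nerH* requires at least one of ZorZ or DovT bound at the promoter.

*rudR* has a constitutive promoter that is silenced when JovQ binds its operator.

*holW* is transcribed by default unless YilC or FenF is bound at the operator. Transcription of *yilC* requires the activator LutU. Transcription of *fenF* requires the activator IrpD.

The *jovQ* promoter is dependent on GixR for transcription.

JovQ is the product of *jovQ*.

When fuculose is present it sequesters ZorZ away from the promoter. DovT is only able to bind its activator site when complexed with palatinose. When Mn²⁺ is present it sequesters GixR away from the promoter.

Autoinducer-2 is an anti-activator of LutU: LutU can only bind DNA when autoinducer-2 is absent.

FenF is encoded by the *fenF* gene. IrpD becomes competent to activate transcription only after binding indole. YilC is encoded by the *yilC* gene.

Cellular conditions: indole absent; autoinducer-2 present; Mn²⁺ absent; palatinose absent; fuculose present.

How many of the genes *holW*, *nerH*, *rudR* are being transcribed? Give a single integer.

Autoinducer-2 is present, so LutU is inactive.
Required activator LutU is absent, so *yilC* is not transcribed.
So YilC is not produced.
Indole is absent, so IrpD is inactive.
Required activator IrpD is absent, so *fenF* is not transcribed.
So FenF is not produced.
With no repressor bound, *holW* is transcribed.
→ *holW* is ON.
Fuculose is present, so ZorZ is inactive.
Palatinose is absent, so DovT is inactive.
No activator is available at the *nerH* promoter, so *nerH* is not transcribed.
→ *nerH* is OFF.
Mn²⁺ is absent, so GixR is active.
No repressor is bound and GixR is active, so *jovQ* is transcribed.
So JovQ is produced and active.
With repressor JovQ bound, *rudR* is not transcribed.
→ *rudR* is OFF.
1 of the 3 genes is transcribed.

1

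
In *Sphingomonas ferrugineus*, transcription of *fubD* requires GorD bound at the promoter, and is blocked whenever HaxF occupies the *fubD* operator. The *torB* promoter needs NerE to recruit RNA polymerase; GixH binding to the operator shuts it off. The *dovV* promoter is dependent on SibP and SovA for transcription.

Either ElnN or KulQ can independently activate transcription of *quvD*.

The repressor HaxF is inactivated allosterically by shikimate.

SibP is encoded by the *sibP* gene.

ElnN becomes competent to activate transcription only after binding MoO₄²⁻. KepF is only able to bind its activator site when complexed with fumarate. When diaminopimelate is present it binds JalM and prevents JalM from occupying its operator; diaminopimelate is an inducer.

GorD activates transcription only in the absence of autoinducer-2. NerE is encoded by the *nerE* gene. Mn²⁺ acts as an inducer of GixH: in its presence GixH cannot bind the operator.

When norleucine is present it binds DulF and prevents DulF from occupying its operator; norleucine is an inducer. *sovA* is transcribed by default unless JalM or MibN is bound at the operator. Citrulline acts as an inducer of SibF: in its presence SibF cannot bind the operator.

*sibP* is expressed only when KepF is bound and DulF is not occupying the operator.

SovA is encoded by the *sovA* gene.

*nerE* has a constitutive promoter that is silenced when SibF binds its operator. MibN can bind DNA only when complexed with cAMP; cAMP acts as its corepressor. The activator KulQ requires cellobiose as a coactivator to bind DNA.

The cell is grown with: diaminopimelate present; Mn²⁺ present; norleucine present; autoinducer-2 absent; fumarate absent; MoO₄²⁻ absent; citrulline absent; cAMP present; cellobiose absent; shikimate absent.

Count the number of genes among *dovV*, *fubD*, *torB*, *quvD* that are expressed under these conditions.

0

Norleucine is present, so DulF is inactive.
Fumarate is absent, so KepF is inactive.
Required activator KepF is absent, so *sibP* is not transcribed.
So SibP is not produced.
Diaminopimelate is present, so JalM is inactive.
cAMP is present, so MibN is active.
With repressor MibN bound, *sovA* is not transcribed.
So SovA is not produced.
Required activator SibP is absent, so *dovV* is not transcribed.
→ *dovV* is OFF.
Autoinducer-2 is absent, so GorD is active.
Shikimate is absent, so HaxF is active.
With repressor HaxF bound, *fubD* is not transcribed.
→ *fubD* is OFF.
Citrulline is absent, so SibF is active.
With repressor SibF bound, *nerE* is not transcribed.
So NerE is not produced.
Mn²⁺ is present, so GixH is inactive.
Required activator NerE is absent, so *torB* is not transcribed.
→ *torB* is OFF.
MoO₄²⁻ is absent, so ElnN is inactive.
Cellobiose is absent, so KulQ is inactive.
No activator is available at the *quvD* promoter, so *quvD* is not transcribed.
→ *quvD* is OFF.
0 of the 4 genes are transcribed.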